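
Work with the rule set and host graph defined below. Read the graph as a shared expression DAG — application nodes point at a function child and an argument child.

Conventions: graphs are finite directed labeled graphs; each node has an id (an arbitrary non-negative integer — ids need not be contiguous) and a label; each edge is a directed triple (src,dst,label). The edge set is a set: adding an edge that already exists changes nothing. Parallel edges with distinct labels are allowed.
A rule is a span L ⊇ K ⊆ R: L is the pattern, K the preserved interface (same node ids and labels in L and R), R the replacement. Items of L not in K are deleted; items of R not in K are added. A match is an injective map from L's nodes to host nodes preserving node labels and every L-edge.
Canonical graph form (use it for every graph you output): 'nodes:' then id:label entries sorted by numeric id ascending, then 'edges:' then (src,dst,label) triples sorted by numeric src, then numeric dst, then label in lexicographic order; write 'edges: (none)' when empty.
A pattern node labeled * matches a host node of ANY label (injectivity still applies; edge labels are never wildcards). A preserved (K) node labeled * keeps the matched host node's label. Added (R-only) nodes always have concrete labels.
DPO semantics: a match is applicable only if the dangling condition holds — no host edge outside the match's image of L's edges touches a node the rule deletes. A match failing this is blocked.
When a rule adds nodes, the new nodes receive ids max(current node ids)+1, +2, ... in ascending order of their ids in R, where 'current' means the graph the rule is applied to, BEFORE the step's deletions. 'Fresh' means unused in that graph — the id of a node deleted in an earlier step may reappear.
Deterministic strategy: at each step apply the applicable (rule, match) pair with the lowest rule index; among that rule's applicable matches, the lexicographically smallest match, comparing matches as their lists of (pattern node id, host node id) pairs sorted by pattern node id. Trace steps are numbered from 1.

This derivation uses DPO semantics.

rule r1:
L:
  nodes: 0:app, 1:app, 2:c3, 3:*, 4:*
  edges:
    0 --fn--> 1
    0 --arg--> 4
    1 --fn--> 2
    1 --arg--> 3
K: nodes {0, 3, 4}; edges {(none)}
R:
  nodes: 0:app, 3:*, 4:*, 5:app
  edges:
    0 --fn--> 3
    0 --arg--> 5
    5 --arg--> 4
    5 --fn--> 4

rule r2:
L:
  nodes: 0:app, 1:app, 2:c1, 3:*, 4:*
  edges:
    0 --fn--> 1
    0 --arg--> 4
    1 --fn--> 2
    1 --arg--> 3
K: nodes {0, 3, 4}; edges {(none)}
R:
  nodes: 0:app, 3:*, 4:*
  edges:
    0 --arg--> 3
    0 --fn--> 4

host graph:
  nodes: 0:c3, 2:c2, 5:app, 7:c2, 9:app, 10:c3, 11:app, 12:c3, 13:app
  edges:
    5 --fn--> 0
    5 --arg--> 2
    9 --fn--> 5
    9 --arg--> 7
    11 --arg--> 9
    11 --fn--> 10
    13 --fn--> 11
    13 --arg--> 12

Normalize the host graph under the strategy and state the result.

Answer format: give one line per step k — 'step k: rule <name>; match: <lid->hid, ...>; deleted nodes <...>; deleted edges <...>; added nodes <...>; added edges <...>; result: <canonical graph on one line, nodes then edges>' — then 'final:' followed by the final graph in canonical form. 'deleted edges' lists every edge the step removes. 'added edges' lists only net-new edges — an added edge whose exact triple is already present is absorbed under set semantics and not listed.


step 1: rule r1; match: 0->9, 1->5, 2->0, 3->2, 4->7; deleted nodes 0, 5; deleted edges (5,0,fn); (5,2,arg); (9,5,fn); (9,7,arg); added nodes 14; added edges (9,2,fn); (9,14,arg); (14,7,arg); (14,7,fn); result: nodes: 2:c2, 7:c2, 9:app, 10:c3, 11:app, 12:c3, 13:app, 14:app edges: (9,2,fn); (9,14,arg); (11,9,arg); (11,10,fn); (13,11,fn); (13,12,arg); (14,7,arg); (14,7,fn)
step 2: rule r1; match: 0->13, 1->11, 2->10, 3->9, 4->12; deleted nodes 10, 11; deleted edges (11,9,arg); (11,10,fn); (13,11,fn); (13,12,arg); added nodes 15; added edges (13,9,fn); (13,15,arg); (15,12,arg); (15,12,fn); result: nodes: 2:c2, 7:c2, 9:app, 12:c3, 13:app, 14:app, 15:app edges: (9,2,fn); (9,14,arg); (13,9,fn); (13,15,arg); (14,7,arg); (14,7,fn); (15,12,arg); (15,12,fn)
final:
nodes: 2:c2, 7:c2, 9:app, 12:c3, 13:app, 14:app, 15:app
edges: (9,2,fn); (9,14,arg); (13,9,fn); (13,15,arg); (14,7,arg); (14,7,fn); (15,12,arg); (15,12,fn)


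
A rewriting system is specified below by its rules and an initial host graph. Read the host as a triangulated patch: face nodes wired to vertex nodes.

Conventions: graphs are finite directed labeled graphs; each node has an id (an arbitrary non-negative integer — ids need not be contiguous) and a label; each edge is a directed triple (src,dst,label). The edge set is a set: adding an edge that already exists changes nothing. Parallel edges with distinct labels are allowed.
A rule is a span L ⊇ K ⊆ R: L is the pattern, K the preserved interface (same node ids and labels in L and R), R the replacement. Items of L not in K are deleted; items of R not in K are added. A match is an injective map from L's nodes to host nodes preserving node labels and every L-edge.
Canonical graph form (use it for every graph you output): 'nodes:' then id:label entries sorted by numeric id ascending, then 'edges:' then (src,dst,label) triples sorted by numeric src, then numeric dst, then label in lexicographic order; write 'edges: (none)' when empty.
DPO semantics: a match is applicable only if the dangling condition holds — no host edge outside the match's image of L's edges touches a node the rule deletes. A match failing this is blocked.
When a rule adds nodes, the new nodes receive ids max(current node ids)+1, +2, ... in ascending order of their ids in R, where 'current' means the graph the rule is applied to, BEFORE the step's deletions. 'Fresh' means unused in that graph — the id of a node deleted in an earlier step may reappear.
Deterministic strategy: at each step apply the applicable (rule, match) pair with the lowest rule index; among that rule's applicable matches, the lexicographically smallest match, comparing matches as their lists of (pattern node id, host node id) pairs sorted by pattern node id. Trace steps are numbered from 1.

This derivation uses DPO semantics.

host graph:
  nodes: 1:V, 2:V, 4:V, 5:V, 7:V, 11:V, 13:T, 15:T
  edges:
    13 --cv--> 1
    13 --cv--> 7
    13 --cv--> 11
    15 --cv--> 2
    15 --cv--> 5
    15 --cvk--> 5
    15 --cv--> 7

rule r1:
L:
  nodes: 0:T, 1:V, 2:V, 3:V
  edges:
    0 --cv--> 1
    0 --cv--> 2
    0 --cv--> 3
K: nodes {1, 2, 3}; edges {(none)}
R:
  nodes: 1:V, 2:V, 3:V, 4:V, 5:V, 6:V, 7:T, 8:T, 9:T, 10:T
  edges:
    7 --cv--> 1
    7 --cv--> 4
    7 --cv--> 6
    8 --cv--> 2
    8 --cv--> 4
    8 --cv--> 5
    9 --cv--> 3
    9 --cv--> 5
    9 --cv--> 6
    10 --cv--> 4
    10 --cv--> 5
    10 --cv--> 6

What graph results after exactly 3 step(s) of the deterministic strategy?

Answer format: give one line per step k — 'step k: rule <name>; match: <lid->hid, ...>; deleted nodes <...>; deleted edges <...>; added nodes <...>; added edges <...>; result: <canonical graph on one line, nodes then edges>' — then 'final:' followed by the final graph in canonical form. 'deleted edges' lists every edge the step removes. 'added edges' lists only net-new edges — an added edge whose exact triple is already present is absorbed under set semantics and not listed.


step 1: rule r1; match: 0->13, 1->1, 2->7, 3->11; deleted nodes 13; deleted edges (13,1,cv); (13,7,cv); (13,11,cv); added nodes 16, 17, 18, 19, 20, 21, 22; added edges (19,1,cv); (19,16,cv); (19,18,cv); (20,7,cv); (20,16,cv); (20,17,cv); (21,11,cv); (21,17,cv); (21,18,cv); (22,16,cv); (22,17,cv); (22,18,cv); result: nodes: 1:V, 2:V, 4:V, 5:V, 7:V, 11:V, 15:T, 16:V, 17:V, 18:V, 19:T, 20:T, 21:T, 22:T edges: (15,2,cv); (15,5,cv); (15,5,cvk); (15,7,cv); (19,1,cv); (19,16,cv); (19,18,cv); (20,7,cv); (20,16,cv); (20,17,cv); (21,11,cv); (21,17,cv); (21,18,cv); (22,16,cv); (22,17,cv); (22,18,cv)
step 2: rule r1; match: 0->19, 1->1, 2->16, 3->18; deleted nodes 19; deleted edges (19,1,cv); (19,16,cv); (19,18,cv); added nodes 23, 24, 25, 26, 27, 28, 29; added edges (26,1,cv); (26,23,cv); (26,25,cv); (27,16,cv); (27,23,cv); (27,24,cv); (28,18,cv); (28,24,cv); (28,25,cv); (29,23,cv); (29,24,cv); (29,25,cv); result: nodes: 1:V, 2:V, 4:V, 5:V, 7:V, 11:V, 15:T, 16:V, 17:V, 18:V, 20:T, 21:T, 22:T, 23:V, 24:V, 25:V, 26:T, 27:T, 28:T, 29:T edges: (15,2,cv); (15,5,cv); (15,5,cvk); (15,7,cv); (20,7,cv); (20,16,cv); (20,17,cv); (21,11,cv); (21,17,cv); (21,18,cv); (22,16,cv); (22,17,cv); (22,18,cv); (26,1,cv); (26,23,cv); (26,25,cv); (27,16,cv); (27,23,cv); (27,24,cv); (28,18,cv); (28,24,cv); (28,25,cv); (29,23,cv); (29,24,cv); (29,25,cv)
step 3: rule r1; match: 0->20, 1->7, 2->16, 3->17; deleted nodes 20; deleted edges (20,7,cv); (20,16,cv); (20,17,cv); added nodes 30, 31, 32, 33, 34, 35, 36; added edges (33,7,cv); (33,30,cv); (33,32,cv); (34,16,cv); (34,30,cv); (34,31,cv); (35,17,cv); (35,31,cv); (35,32,cv); (36,30,cv); (36,31,cv); (36,32,cv); result: nodes: 1:V, 2:V, 4:V, 5:V, 7:V, 11:V, 15:T, 16:V, 17:V, 18:V, 21:T, 22:T, 23:V, 24:V, 25:V, 26:T, 27:T, 28:T, 29:T, 30:V, 31:V, 32:V, 33:T, 34:T, 35:T, 36:T edges: (15,2,cv); (15,5,cv); (15,5,cvk); (15,7,cv); (21,11,cv); (21,17,cv); (21,18,cv); (22,16,cv); (22,17,cv); (22,18,cv); (26,1,cv); (26,23,cv); (26,25,cv); (27,16,cv); (27,23,cv); (27,24,cv); (28,18,cv); (28,24,cv); (28,25,cv); (29,23,cv); (29,24,cv); (29,25,cv); (33,7,cv); (33,30,cv); (33,32,cv); (34,16,cv); (34,30,cv); (34,31,cv); (35,17,cv); (35,31,cv); (35,32,cv); (36,30,cv); (36,31,cv); (36,32,cv)
final:
nodes: 1:V, 2:V, 4:V, 5:V, 7:V, 11:V, 15:T, 16:V, 17:V, 18:V, 21:T, 22:T, 23:V, 24:V, 25:V, 26:T, 27:T, 28:T, 29:T, 30:V, 31:V, 32:V, 33:T, 34:T, 35:T, 36:T
edges: (15,2,cv); (15,5,cv); (15,5,cvk); (15,7,cv); (21,11,cv); (21,17,cv); (21,18,cv); (22,16,cv); (22,17,cv); (22,18,cv); (26,1,cv); (26,23,cv); (26,25,cv); (27,16,cv); (27,23,cv); (27,24,cv); (28,18,cv); (28,24,cv); (28,25,cv); (29,23,cv); (29,24,cv); (29,25,cv); (33,7,cv); (33,30,cv); (33,32,cv); (34,16,cv); (34,30,cv); (34,31,cv); (35,17,cv); (35,31,cv); (35,32,cv); (36,30,cv); (36,31,cv); (36,32,cv)


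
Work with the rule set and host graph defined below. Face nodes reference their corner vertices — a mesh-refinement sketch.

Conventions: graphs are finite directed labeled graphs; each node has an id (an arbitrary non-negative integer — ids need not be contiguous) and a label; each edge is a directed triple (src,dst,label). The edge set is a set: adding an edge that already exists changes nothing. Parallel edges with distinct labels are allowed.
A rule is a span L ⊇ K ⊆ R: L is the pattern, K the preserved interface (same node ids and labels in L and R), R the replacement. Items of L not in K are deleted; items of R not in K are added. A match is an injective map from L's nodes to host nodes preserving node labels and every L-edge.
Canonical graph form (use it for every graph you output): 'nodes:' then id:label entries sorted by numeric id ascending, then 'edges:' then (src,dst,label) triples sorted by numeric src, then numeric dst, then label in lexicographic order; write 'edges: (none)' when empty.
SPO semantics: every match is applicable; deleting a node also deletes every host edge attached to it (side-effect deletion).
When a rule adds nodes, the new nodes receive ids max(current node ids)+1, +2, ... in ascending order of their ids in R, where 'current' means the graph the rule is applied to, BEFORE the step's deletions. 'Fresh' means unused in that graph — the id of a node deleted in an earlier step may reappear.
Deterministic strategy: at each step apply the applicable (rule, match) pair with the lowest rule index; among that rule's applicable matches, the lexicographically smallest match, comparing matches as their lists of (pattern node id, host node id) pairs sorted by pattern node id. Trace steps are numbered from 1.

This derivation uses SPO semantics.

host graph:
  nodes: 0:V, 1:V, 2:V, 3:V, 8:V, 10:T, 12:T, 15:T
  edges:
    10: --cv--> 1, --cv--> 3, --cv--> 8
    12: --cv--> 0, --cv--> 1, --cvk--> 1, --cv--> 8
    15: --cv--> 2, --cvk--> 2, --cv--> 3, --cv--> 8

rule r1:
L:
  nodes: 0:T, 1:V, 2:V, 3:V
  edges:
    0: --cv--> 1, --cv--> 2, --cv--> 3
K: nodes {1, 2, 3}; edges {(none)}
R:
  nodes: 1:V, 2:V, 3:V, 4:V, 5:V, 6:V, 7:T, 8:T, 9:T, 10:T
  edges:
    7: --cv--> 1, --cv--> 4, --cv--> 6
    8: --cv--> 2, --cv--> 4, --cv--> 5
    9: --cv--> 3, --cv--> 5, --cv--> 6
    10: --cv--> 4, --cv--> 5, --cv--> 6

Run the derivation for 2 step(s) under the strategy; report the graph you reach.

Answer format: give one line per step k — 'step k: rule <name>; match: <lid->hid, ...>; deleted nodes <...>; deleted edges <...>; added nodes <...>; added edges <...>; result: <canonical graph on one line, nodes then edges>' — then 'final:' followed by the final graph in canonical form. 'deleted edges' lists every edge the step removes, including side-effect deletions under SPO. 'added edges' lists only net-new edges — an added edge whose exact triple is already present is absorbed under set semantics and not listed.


step 1: rule r1; match: 0->10, 1->1, 2->3, 3->8; deleted nodes 10; deleted edges (10,1,cv); (10,3,cv); (10,8,cv); added nodes 16, 17, 18, 19, 20, 21, 22; added edges (19,1,cv); (19,16,cv); (19,18,cv); (20,3,cv); (20,16,cv); (20,17,cv); (21,8,cv); (21,17,cv); (21,18,cv); (22,16,cv); (22,17,cv); (22,18,cv); result: nodes: 0:V, 1:V, 2:V, 3:V, 8:V, 12:T, 15:T, 16:V, 17:V, 18:V, 19:T, 20:T, 21:T, 22:T edges: (12,0,cv); (12,1,cv); (12,1,cvk); (12,8,cv); (15,2,cv); (15,2,cvk); (15,3,cv); (15,8,cv); (19,1,cv); (19,16,cv); (19,18,cv); (20,3,cv); (20,16,cv); (20,17,cv); (21,8,cv); (21,17,cv); (21,18,cv); (22,16,cv); (22,17,cv); (22,18,cv)
step 2: rule r1; match: 0->12, 1->0, 2->1, 3->8; deleted nodes 12; deleted edges (12,0,cv); (12,1,cv); (12,1,cvk); (12,8,cv); added nodes 23, 24, 25, 26, 27, 28, 29; added edges (26,0,cv); (26,23,cv); (26,25,cv); (27,1,cv); (27,23,cv); (27,24,cv); (28,8,cv); (28,24,cv); (28,25,cv); (29,23,cv); (29,24,cv); (29,25,cv); result: nodes: 0:V, 1:V, 2:V, 3:V, 8:V, 15:T, 16:V, 17:V, 18:V, 19:T, 20:T, 21:T, 22:T, 23:V, 24:V, 25:V, 26:T, 27:T, 28:T, 29:T edges: (15,2,cv); (15,2,cvk); (15,3,cv); (15,8,cv); (19,1,cv); (19,16,cv); (19,18,cv); (20,3,cv); (20,16,cv); (20,17,cv); (21,8,cv); (21,17,cv); (21,18,cv); (22,16,cv); (22,17,cv); (22,18,cv); (26,0,cv); (26,23,cv); (26,25,cv); (27,1,cv); (27,23,cv); (27,24,cv); (28,8,cv); (28,24,cv); (28,25,cv); (29,23,cv); (29,24,cv); (29,25,cv)
final:
nodes: 0:V, 1:V, 2:V, 3:V, 8:V, 15:T, 16:V, 17:V, 18:V, 19:T, 20:T, 21:T, 22:T, 23:V, 24:V, 25:V, 26:T, 27:T, 28:T, 29:T
edges: (15,2,cv); (15,2,cvk); (15,3,cv); (15,8,cv); (19,1,cv); (19,16,cv); (19,18,cv); (20,3,cv); (20,16,cv); (20,17,cv); (21,8,cv); (21,17,cv); (21,18,cv); (22,16,cv); (22,17,cv); (22,18,cv); (26,0,cv); (26,23,cv); (26,25,cv); (27,1,cv); (27,23,cv); (27,24,cv); (28,8,cv); (28,24,cv); (28,25,cv); (29,23,cv); (29,24,cv); (29,25,cv)


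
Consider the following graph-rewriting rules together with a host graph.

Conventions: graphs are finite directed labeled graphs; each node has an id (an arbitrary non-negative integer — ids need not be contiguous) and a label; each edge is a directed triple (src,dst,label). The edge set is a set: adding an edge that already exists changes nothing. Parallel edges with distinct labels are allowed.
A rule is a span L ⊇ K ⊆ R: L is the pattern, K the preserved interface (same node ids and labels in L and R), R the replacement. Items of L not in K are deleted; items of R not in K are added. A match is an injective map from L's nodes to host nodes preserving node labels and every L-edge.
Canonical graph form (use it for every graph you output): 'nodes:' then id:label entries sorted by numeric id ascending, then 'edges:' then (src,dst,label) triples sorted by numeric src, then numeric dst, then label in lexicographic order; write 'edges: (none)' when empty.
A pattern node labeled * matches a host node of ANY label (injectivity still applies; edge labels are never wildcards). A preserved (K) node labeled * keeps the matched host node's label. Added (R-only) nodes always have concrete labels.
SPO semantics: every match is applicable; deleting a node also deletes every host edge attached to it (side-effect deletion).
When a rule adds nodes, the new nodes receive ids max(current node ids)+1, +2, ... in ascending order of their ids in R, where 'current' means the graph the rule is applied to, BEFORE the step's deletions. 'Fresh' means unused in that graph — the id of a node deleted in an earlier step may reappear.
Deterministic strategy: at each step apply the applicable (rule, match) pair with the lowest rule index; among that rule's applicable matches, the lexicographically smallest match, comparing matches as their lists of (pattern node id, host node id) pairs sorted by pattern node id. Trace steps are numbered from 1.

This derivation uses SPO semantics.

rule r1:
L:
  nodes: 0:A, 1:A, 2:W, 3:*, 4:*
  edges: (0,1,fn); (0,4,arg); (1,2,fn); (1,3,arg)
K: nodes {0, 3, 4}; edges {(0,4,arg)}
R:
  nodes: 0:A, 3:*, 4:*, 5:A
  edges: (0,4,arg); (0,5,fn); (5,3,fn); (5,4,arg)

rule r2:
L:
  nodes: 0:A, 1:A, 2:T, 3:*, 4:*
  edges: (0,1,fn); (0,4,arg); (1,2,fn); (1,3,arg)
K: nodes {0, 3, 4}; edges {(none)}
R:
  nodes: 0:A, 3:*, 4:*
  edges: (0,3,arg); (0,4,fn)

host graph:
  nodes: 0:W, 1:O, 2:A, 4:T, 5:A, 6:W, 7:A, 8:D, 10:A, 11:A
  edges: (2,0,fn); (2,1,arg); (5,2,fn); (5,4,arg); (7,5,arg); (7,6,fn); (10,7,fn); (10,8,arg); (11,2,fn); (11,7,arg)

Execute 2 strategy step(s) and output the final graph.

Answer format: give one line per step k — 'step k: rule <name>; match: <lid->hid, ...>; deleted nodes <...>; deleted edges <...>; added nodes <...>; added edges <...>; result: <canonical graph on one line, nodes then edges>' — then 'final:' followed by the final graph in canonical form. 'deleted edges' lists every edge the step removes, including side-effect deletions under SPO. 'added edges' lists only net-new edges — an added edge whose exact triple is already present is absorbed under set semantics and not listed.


step 1: rule r1; match: 0->5, 1->2, 2->0, 3->1, 4->4; deleted nodes 0, 2; deleted edges (2,0,fn); (2,1,arg); (5,2,fn); (11,2,fn); added nodes 12; added edges (5,12,fn); (12,1,fn); (12,4,arg); result: nodes: 1:O, 4:T, 5:A, 6:W, 7:A, 8:D, 10:A, 11:A, 12:A edges: (5,4,arg); (5,12,fn); (7,5,arg); (7,6,fn); (10,7,fn); (10,8,arg); (11,7,arg); (12,1,fn); (12,4,arg)
step 2: rule r1; match: 0->10, 1->7, 2->6, 3->5, 4->8; deleted nodes 6, 7; deleted edges (7,5,arg); (7,6,fn); (10,7,fn); (11,7,arg); added nodes 13; added edges (10,13,fn); (13,5,fn); (13,8,arg); result: nodes: 1:O, 4:T, 5:A, 8:D, 10:A, 11:A, 12:A, 13:A edges: (5,4,arg); (5,12,fn); (10,8,arg); (10,13,fn); (12,1,fn); (12,4,arg); (13,5,fn); (13,8,arg)
final:
nodes: 1:O, 4:T, 5:A, 8:D, 10:A, 11:A, 12:A, 13:A
edges: (5,4,arg); (5,12,fn); (10,8,arg); (10,13,fn); (12,1,fn); (12,4,arg); (13,5,fn); (13,8,arg)


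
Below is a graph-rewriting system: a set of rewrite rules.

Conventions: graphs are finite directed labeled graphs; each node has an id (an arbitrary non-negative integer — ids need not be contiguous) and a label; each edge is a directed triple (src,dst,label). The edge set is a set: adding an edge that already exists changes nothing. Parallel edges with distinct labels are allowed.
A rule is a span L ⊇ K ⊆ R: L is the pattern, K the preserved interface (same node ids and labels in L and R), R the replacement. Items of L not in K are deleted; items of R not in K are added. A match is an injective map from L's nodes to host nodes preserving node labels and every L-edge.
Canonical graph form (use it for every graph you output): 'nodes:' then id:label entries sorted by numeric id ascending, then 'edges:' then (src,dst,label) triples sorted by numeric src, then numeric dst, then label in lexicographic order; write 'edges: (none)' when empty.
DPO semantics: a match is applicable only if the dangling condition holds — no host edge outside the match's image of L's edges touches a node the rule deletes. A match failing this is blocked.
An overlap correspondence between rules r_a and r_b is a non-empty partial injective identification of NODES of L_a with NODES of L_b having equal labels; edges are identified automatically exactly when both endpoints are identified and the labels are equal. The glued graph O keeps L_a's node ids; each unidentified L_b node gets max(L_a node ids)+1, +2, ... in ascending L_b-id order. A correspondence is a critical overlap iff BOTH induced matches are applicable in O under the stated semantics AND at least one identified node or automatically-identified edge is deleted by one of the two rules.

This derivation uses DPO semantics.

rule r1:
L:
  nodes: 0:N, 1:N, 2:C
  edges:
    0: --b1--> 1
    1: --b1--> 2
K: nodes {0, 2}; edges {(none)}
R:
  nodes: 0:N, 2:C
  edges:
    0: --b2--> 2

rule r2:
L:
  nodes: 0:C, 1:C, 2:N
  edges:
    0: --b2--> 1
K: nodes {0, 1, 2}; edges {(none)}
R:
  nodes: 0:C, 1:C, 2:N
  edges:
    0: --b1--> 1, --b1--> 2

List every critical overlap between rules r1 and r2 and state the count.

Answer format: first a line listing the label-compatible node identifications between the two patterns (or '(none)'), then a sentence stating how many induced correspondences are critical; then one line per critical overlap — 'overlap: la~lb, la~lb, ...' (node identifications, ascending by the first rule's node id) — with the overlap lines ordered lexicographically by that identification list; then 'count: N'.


label-compatible node identifications between L(r1) and L(r2): 0~2, 1~2, 2~0, 2~1
3 of the induced correspondences are critical overlaps of r1 and r2.
overlap: 1~2
overlap: 1~2, 2~0
overlap: 1~2, 2~1
count: 3


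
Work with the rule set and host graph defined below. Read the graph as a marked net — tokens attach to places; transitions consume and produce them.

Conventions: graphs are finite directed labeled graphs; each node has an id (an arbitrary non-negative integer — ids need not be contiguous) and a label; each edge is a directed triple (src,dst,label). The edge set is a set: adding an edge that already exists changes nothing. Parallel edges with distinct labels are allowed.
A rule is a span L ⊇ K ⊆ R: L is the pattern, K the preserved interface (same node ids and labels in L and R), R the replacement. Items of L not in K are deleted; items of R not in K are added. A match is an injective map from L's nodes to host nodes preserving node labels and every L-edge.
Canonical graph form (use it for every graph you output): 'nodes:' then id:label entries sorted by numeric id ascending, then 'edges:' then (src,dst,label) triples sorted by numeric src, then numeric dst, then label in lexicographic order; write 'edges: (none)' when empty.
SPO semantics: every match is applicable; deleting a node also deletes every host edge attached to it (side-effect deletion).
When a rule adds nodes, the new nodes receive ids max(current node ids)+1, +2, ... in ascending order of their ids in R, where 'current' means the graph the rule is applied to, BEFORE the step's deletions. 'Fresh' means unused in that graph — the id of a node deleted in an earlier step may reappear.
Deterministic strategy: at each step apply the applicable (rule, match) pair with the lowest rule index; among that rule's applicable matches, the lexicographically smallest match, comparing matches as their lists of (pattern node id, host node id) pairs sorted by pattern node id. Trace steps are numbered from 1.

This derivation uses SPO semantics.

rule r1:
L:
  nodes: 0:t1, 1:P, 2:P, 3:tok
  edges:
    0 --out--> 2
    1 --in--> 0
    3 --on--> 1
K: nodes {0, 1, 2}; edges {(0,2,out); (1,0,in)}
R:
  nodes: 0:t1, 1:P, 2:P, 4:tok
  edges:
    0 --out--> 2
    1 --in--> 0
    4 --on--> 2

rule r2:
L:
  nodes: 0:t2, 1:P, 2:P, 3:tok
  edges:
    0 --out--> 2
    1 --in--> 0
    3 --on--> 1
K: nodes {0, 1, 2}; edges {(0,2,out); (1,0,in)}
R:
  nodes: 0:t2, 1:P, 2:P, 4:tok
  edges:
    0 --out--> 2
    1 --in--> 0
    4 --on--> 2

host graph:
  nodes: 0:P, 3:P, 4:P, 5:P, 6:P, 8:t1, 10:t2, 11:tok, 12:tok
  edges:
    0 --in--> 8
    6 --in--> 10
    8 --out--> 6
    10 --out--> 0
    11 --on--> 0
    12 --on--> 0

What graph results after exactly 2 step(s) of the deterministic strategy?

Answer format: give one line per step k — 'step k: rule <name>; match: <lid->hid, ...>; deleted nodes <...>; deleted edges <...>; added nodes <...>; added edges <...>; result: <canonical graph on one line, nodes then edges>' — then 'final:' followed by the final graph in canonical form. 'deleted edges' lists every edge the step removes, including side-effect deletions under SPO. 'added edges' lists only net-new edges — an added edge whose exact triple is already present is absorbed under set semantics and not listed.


step 1: rule r1; match: 0->8, 1->0, 2->6, 3->11; deleted nodes 11; deleted edges (11,0,on); added nodes 13; added edges (13,6,on); result: nodes: 0:P, 3:P, 4:P, 5:P, 6:P, 8:t1, 10:t2, 12:tok, 13:tok edges: (0,8,in); (6,10,in); (8,6,out); (10,0,out); (12,0,on); (13,6,on)
step 2: rule r1; match: 0->8, 1->0, 2->6, 3->12; deleted nodes 12; deleted edges (12,0,on); added nodes 14; added edges (14,6,on); result: nodes: 0:P, 3:P, 4:P, 5:P, 6:P, 8:t1, 10:t2, 13:tok, 14:tok edges: (0,8,in); (6,10,in); (8,6,out); (10,0,out); (13,6,on); (14,6,on)
final:
nodes: 0:P, 3:P, 4:P, 5:P, 6:P, 8:t1, 10:t2, 13:tok, 14:tok
edges: (0,8,in); (6,10,in); (8,6,out); (10,0,out); (13,6,on); (14,6,on)


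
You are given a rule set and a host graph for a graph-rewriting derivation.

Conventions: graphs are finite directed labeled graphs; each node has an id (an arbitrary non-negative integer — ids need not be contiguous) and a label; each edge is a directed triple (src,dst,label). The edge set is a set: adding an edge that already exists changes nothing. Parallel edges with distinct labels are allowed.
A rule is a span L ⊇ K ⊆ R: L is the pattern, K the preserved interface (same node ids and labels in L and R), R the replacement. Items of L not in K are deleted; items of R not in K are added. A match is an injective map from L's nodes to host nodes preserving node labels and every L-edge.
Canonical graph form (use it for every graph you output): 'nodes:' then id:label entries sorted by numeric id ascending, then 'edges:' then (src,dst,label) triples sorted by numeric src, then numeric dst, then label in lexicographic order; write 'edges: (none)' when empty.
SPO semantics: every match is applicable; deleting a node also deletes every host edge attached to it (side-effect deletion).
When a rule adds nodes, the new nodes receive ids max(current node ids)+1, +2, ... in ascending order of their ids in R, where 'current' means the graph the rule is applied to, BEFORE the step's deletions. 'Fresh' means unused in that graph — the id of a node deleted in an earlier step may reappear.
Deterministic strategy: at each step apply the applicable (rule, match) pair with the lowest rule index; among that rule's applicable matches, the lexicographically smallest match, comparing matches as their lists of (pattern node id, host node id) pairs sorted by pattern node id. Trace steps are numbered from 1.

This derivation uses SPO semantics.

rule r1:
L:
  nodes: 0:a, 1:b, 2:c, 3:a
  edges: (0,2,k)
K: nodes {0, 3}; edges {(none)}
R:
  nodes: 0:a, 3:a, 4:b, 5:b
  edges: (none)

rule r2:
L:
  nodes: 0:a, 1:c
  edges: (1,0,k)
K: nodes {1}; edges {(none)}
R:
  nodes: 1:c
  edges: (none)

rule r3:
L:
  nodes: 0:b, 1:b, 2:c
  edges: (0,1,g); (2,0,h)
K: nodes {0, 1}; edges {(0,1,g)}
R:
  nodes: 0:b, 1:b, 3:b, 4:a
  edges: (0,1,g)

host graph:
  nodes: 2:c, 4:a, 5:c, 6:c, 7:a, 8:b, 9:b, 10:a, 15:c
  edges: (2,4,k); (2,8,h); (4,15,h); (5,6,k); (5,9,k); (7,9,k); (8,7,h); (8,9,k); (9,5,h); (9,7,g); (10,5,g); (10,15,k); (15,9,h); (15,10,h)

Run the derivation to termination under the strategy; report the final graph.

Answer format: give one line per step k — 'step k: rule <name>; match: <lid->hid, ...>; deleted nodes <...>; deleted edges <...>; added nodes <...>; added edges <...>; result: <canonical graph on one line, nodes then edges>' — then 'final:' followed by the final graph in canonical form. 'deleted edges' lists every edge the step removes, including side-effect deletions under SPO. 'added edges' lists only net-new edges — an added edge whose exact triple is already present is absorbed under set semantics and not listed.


step 1: rule r1; match: 0->10, 1->8, 2->15, 3->4; deleted nodes 8, 15; deleted edges (2,8,h); (4,15,h); (8,7,h); (8,9,k); (10,15,k); (15,9,h); (15,10,h); added nodes 16, 17; added edges (none); result: nodes: 2:c, 4:a, 5:c, 6:c, 7:a, 9:b, 10:a, 16:b, 17:b edges: (2,4,k); (5,6,k); (5,9,k); (7,9,k); (9,5,h); (9,7,g); (10,5,g)
step 2: rule r2; match: 0->4, 1->2; deleted nodes 4; deleted edges (2,4,k); added nodes (none); added edges (none); result: nodes: 2:c, 5:c, 6:c, 7:a, 9:b, 10:a, 16:b, 17:b edges: (5,6,k); (5,9,k); (7,9,k); (9,5,h); (9,7,g); (10,5,g)
final:
nodes: 2:c, 5:c, 6:c, 7:a, 9:b, 10:a, 16:b, 17:b
edges: (5,6,k); (5,9,k); (7,9,k); (9,5,h); (9,7,g); (10,5,g)


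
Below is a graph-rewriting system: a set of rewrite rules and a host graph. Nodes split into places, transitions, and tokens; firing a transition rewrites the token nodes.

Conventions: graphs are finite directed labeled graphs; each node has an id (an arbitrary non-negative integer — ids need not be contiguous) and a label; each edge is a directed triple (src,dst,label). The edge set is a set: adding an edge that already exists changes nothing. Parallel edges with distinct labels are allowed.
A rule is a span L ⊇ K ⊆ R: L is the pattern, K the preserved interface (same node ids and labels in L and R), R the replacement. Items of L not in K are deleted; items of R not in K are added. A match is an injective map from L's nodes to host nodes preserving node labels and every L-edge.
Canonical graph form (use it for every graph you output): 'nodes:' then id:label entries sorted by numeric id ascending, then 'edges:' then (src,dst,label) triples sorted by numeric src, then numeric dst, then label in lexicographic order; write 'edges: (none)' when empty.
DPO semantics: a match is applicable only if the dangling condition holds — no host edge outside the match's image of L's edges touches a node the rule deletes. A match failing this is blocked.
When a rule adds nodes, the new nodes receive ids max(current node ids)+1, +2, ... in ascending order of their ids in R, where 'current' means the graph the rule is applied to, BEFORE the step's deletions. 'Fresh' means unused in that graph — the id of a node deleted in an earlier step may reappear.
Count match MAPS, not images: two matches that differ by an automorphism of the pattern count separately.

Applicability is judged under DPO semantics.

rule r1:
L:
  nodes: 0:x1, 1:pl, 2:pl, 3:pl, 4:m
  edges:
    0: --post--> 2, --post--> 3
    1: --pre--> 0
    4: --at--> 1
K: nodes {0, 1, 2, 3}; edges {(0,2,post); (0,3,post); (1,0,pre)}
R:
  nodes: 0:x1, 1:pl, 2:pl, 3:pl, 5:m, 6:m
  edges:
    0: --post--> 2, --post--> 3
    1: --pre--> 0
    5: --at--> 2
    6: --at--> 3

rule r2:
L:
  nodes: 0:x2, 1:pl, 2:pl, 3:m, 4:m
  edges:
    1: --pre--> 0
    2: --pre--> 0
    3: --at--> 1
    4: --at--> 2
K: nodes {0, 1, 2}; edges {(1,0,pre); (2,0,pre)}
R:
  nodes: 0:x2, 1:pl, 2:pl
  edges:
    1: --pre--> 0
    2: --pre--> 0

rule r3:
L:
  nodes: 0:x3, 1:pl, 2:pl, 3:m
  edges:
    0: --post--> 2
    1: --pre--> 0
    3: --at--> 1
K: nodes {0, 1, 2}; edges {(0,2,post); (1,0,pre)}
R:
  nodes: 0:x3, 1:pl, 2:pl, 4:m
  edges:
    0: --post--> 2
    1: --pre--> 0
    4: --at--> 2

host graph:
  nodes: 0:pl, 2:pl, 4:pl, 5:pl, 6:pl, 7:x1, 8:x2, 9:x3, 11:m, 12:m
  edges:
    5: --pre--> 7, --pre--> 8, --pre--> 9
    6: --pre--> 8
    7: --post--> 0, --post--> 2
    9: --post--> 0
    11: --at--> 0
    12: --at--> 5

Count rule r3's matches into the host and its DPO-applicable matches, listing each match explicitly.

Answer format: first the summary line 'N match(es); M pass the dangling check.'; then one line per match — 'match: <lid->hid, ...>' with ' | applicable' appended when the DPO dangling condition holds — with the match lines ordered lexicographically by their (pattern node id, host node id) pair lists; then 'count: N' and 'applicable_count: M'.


1 match(es); 1 pass the dangling check.
match: 0->9, 1->5, 2->0, 3->12 | applicable
count: 1
applicable_count: 1


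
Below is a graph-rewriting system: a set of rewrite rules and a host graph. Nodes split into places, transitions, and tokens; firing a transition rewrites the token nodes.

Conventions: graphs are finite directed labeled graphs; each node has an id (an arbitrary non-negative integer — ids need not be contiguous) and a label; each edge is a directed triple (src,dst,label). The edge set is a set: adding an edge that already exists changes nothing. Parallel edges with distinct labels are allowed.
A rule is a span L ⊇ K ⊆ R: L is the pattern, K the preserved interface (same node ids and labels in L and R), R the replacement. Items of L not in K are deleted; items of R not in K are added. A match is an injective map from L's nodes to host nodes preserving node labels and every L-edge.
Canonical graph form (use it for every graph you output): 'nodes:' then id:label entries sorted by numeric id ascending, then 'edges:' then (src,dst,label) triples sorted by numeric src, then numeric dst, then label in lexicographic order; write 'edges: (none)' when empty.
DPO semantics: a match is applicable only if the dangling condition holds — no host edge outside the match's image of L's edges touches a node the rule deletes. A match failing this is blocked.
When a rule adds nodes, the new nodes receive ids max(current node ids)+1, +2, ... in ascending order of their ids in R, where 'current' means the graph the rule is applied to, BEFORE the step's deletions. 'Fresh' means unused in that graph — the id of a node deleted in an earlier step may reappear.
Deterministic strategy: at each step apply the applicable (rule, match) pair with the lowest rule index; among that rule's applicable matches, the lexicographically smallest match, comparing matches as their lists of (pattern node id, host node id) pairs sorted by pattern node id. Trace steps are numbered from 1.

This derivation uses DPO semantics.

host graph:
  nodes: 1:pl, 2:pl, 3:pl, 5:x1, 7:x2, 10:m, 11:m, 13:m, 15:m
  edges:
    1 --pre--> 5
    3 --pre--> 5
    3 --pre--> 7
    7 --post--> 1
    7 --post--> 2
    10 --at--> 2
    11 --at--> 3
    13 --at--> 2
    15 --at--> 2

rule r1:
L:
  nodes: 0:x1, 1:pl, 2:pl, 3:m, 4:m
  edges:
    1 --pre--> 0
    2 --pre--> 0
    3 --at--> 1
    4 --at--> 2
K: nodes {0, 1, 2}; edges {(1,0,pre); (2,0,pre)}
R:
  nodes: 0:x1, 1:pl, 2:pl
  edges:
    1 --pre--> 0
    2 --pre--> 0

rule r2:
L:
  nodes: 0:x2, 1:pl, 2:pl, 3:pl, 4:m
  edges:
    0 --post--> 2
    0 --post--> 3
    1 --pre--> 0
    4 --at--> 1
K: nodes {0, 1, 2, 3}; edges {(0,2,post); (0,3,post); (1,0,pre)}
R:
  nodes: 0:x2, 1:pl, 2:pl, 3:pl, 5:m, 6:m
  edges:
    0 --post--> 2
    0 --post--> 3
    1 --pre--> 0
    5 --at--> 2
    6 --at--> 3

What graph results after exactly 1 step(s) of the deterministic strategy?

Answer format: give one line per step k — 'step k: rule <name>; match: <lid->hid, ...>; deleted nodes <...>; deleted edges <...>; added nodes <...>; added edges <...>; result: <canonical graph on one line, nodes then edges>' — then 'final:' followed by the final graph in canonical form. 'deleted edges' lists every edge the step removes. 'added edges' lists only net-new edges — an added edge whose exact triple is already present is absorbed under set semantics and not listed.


step 1: rule r2; match: 0->7, 1->3, 2->1, 3->2, 4->11; deleted nodes 11; deleted edges (11,3,at); added nodes 16, 17; added edges (16,1,at); (17,2,at); result: nodes: 1:pl, 2:pl, 3:pl, 5:x1, 7:x2, 10:m, 13:m, 15:m, 16:m, 17:m edges: (1,5,pre); (3,5,pre); (3,7,pre); (7,1,post); (7,2,post); (10,2,at); (13,2,at); (15,2,at); (16,1,at); (17,2,at)
final:
nodes: 1:pl, 2:pl, 3:pl, 5:x1, 7:x2, 10:m, 13:m, 15:m, 16:m, 17:m
edges: (1,5,pre); (3,5,pre); (3,7,pre); (7,1,post); (7,2,post); (10,2,at); (13,2,at); (15,2,at); (16,1,at); (17,2,at)


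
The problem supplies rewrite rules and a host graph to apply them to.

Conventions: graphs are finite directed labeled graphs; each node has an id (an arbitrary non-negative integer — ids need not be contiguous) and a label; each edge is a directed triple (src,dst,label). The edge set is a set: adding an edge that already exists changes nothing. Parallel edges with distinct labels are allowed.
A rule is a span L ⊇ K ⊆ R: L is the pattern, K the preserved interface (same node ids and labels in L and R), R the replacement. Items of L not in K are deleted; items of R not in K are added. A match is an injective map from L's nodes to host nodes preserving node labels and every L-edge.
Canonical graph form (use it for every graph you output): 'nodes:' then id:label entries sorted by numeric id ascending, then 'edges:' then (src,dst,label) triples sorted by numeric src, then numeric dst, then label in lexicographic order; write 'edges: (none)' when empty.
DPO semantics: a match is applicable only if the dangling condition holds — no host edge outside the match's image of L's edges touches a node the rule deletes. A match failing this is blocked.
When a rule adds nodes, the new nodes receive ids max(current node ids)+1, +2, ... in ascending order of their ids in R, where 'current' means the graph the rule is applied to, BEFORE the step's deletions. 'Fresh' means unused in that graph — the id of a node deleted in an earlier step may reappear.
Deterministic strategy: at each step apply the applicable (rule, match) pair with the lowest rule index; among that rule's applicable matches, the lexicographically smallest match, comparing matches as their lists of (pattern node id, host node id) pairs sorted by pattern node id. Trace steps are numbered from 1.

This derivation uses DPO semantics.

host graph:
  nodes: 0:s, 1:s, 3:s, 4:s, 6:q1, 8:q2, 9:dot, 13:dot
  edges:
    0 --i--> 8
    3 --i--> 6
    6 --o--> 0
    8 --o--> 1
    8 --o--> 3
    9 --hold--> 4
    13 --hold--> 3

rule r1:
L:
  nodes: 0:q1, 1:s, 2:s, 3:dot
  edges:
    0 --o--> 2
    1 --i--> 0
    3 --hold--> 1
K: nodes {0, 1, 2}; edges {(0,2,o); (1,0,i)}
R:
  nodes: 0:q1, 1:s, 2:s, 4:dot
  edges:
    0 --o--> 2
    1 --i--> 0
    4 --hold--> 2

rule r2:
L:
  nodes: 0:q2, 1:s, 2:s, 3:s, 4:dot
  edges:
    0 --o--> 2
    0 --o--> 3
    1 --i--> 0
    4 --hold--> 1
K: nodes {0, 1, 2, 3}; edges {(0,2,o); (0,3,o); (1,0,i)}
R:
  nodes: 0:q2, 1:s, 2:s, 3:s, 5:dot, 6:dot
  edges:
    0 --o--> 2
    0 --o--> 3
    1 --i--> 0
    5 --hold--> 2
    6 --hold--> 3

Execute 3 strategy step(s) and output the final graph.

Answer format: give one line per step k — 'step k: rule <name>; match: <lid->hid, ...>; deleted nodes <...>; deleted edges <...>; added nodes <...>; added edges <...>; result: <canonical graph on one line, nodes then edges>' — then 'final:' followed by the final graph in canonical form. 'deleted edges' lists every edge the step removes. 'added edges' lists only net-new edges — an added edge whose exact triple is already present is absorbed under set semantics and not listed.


step 1: rule r1; match: 0->6, 1->3, 2->0, 3->13; deleted nodes 13; deleted edges (13,3,hold); added nodes 14; added edges (14,0,hold); result: nodes: 0:s, 1:s, 3:s, 4:s, 6:q1, 8:q2, 9:dot, 14:dot edges: (0,8,i); (3,6,i); (6,0,o); (8,1,o); (8,3,o); (9,4,hold); (14,0,hold)
step 2: rule r2; match: 0->8, 1->0, 2->1, 3->3, 4->14; deleted nodes 14; deleted edges (14,0,hold); added nodes 15, 16; added edges (15,1,hold); (16,3,hold); result: nodes: 0:s, 1:s, 3:s, 4:s, 6:q1, 8:q2, 9:dot, 15:dot, 16:dot edges: (0,8,i); (3,6,i); (6,0,o); (8,1,o); (8,3,o); (9,4,hold); (15,1,hold); (16,3,hold)
step 3: rule r1; match: 0->6, 1->3, 2->0, 3->16; deleted nodes 16; deleted edges (16,3,hold); added nodes 17; added edges (17,0,hold); result: nodes: 0:s, 1:s, 3:s, 4:s, 6:q1, 8:q2, 9:dot, 15:dot, 17:dot edges: (0,8,i); (3,6,i); (6,0,o); (8,1,o); (8,3,o); (9,4,hold); (15,1,hold); (17,0,hold)
final:
nodes: 0:s, 1:s, 3:s, 4:s, 6:q1, 8:q2, 9:dot, 15:dot, 17:dot
edges: (0,8,i); (3,6,i); (6,0,o); (8,1,o); (8,3,o); (9,4,hold); (15,1,hold); (17,0,hold)


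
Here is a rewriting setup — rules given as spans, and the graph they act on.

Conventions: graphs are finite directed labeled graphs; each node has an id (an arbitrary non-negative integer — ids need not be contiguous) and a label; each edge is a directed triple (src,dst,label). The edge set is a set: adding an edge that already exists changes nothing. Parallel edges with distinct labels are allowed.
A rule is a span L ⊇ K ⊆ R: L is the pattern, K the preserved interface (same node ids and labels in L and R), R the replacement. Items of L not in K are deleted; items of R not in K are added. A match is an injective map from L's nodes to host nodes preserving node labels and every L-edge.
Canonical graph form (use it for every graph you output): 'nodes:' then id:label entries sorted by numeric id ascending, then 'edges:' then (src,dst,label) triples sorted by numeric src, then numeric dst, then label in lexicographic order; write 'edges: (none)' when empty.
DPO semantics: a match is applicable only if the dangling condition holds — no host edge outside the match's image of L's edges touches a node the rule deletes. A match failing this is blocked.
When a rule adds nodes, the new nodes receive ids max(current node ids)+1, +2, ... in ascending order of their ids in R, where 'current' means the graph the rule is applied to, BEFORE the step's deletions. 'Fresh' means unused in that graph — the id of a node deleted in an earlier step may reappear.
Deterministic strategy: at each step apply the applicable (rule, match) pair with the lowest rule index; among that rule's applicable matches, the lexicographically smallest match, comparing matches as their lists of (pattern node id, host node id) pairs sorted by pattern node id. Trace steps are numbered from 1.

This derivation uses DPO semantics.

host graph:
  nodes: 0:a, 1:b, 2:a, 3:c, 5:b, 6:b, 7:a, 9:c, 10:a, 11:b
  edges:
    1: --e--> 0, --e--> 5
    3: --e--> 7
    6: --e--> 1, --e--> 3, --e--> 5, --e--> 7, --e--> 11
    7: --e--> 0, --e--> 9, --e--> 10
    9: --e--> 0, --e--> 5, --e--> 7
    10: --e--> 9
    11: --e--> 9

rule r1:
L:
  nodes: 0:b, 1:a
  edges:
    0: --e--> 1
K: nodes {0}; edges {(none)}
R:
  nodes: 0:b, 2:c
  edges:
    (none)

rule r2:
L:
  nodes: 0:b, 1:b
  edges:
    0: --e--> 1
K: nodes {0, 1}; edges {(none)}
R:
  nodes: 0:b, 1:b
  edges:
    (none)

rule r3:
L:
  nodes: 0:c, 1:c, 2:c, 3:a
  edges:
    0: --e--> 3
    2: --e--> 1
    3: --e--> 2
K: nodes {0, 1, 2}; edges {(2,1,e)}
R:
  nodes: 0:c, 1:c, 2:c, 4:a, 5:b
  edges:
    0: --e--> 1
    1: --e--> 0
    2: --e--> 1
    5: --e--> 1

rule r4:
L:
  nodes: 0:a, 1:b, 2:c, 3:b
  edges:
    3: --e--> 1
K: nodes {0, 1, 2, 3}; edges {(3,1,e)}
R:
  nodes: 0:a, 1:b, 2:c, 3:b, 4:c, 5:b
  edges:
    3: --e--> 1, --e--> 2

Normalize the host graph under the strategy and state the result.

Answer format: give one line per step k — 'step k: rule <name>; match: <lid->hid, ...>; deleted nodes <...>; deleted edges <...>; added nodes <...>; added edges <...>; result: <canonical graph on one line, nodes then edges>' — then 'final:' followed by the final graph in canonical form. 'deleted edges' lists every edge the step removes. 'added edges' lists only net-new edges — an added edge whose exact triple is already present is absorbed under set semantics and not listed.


step 1: rule r2; match: 0->1, 1->5; deleted nodes (none); deleted edges (1,5,e); added nodes (none); added edges (none); result: nodes: 0:a, 1:b, 2:a, 3:c, 5:b, 6:b, 7:a, 9:c, 10:a, 11:b edges: (1,0,e); (3,7,e); (6,1,e); (6,3,e); (6,5,e); (6,7,e); (6,11,e); (7,0,e); (7,9,e); (7,10,e); (9,0,e); (9,5,e); (9,7,e); (10,9,e); (11,9,e)
step 2: rule r2; match: 0->6, 1->1; deleted nodes (none); deleted edges (6,1,e); added nodes (none); added edges (none); result: nodes: 0:a, 1:b, 2:a, 3:c, 5:b, 6:b, 7:a, 9:c, 10:a, 11:b edges: (1,0,e); (3,7,e); (6,3,e); (6,5,e); (6,7,e); (6,11,e); (7,0,e); (7,9,e); (7,10,e); (9,0,e); (9,5,e); (9,7,e); (10,9,e); (11,9,e)
step 3: rule r2; match: 0->6, 1->5; deleted nodes (none); deleted edges (6,5,e); added nodes (none); added edges (none); result: nodes: 0:a, 1:b, 2:a, 3:c, 5:b, 6:b, 7:a, 9:c, 10:a, 11:b edges: (1,0,e); (3,7,e); (6,3,e); (6,7,e); (6,11,e); (7,0,e); (7,9,e); (7,10,e); (9,0,e); (9,5,e); (9,7,e); (10,9,e); (11,9,e)
step 4: rule r2; match: 0->6, 1->11; deleted nodes (none); deleted edges (6,11,e); added nodes (none); added edges (none); result: nodes: 0:a, 1:b, 2:a, 3:c, 5:b, 6:b, 7:a, 9:c, 10:a, 11:b edges: (1,0,e); (3,7,e); (6,3,e); (6,7,e); (7,0,e); (7,9,e); (7,10,e); (9,0,e); (9,5,e); (9,7,e); (10,9,e); (11,9,e)
final:
nodes: 0:a, 1:b, 2:a, 3:c, 5:b, 6:b, 7:a, 9:c, 10:a, 11:b
edges: (1,0,e); (3,7,e); (6,3,e); (6,7,e); (7,0,e); (7,9,e); (7,10,e); (9,0,e); (9,5,e); (9,7,e); (10,9,e); (11,9,e)
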